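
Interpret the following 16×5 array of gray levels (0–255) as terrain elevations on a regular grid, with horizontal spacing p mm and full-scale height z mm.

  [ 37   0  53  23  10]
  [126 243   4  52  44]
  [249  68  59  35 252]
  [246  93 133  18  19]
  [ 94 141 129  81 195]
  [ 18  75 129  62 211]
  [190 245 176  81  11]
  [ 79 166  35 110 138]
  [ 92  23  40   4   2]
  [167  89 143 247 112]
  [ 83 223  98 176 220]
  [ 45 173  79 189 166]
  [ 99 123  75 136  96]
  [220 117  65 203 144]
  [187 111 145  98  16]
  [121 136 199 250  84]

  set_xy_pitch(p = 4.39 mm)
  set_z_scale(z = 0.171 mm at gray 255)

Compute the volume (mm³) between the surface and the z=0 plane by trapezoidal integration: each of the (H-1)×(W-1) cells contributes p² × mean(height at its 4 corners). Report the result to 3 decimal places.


height_mm = gray/255 × 0.171; cell vol = 4.39² × mean(4 corners)
unit = 4.39² × 0.171 / (4×255) = 0.00323091 mm³ per gray-sum
row 0: Σ corner-gray over 4 cells = 967  → 3.1243
row 1: Σ corner-gray over 4 cells = 1593  → 5.1468
row 2: Σ corner-gray over 4 cells = 1578  → 5.0984
row 3: Σ corner-gray over 4 cells = 1744  → 5.6347
row 4: Σ corner-gray over 4 cells = 1752  → 5.6606
row 5: Σ corner-gray over 4 cells = 1966  → 6.3520
row 6: Σ corner-gray over 4 cells = 2044  → 6.6040
row 7: Σ corner-gray over 4 cells = 1067  → 3.4474
row 8: Σ corner-gray over 4 cells = 1465  → 4.7333
row 9: Σ corner-gray over 4 cells = 2534  → 8.1871
row 10: Σ corner-gray over 4 cells = 2390  → 7.7219
row 11: Σ corner-gray over 4 cells = 1956  → 6.3197
row 12: Σ corner-gray over 4 cells = 1997  → 6.4521
row 13: Σ corner-gray over 4 cells = 2045  → 6.6072
row 14: Σ corner-gray over 4 cells = 2286  → 7.3859
Σ rows: total corner-gray = 27384  → 88.4753 mm³

88.475


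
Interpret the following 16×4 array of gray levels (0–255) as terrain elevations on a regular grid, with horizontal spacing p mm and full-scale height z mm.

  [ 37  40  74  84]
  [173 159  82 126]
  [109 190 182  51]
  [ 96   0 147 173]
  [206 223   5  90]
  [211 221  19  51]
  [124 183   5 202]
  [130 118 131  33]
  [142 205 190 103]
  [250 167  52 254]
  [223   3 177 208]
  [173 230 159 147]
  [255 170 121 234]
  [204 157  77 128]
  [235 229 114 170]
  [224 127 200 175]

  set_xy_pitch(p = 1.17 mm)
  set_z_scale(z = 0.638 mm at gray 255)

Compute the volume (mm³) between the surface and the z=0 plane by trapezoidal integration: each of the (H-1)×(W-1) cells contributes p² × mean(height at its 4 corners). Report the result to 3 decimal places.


height_mm = gray/255 × 0.638; cell vol = 1.17² × mean(4 corners)
unit = 1.17² × 0.638 / (4×255) = 0.000856234 mm³ per gray-sum
row 0: Σ corner-gray over 3 cells = 1130  → 0.9675
row 1: Σ corner-gray over 3 cells = 1685  → 1.4428
row 2: Σ corner-gray over 3 cells = 1467  → 1.2561
row 3: Σ corner-gray over 3 cells = 1315  → 1.1259
row 4: Σ corner-gray over 3 cells = 1494  → 1.2792
row 5: Σ corner-gray over 3 cells = 1444  → 1.2364
row 6: Σ corner-gray over 3 cells = 1363  → 1.1670
row 7: Σ corner-gray over 3 cells = 1696  → 1.4522
row 8: Σ corner-gray over 3 cells = 1977  → 1.6928
row 9: Σ corner-gray over 3 cells = 1733  → 1.4839
row 10: Σ corner-gray over 3 cells = 1889  → 1.6174
row 11: Σ corner-gray over 3 cells = 2169  → 1.8572
row 12: Σ corner-gray over 3 cells = 1871  → 1.6020
row 13: Σ corner-gray over 3 cells = 1891  → 1.6191
row 14: Σ corner-gray over 3 cells = 2144  → 1.8358
Σ rows: total corner-gray = 25268  → 21.6353 mm³

21.635


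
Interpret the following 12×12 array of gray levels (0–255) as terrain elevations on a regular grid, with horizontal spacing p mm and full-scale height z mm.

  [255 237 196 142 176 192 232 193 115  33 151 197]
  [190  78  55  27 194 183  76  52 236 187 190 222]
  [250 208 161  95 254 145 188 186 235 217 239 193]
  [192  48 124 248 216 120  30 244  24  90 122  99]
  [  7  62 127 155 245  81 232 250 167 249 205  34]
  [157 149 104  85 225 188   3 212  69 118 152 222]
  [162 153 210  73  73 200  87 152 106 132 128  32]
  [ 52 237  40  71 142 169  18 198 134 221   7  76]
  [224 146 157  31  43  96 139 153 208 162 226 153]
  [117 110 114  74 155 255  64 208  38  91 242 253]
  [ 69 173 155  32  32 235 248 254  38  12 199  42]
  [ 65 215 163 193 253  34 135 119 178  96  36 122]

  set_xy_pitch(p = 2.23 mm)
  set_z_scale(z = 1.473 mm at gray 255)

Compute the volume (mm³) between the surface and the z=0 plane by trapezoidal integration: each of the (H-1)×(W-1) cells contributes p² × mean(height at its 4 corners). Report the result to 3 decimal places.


496.044

height_mm = gray/255 × 1.473; cell vol = 2.23² × mean(4 corners)
unit = 2.23² × 1.473 / (4×255) = 0.00718145 mm³ per gray-sum
row 0: Σ corner-gray over 11 cells = 6754  → 48.5035
row 1: Σ corner-gray over 11 cells = 7267  → 52.1876
row 2: Σ corner-gray over 11 cells = 7122  → 51.1463
row 3: Σ corner-gray over 11 cells = 6410  → 46.0331
row 4: Σ corner-gray over 11 cells = 6576  → 47.2252
row 5: Σ corner-gray over 11 cells = 5811  → 41.7314
row 6: Σ corner-gray over 11 cells = 5424  → 38.9522
row 7: Σ corner-gray over 11 cells = 5701  → 40.9415
row 8: Σ corner-gray over 11 cells = 6171  → 44.3167
row 9: Σ corner-gray over 11 cells = 5939  → 42.6506
row 10: Σ corner-gray over 11 cells = 5898  → 42.3562
Σ rows: total corner-gray = 69073  → 496.0445 mm³


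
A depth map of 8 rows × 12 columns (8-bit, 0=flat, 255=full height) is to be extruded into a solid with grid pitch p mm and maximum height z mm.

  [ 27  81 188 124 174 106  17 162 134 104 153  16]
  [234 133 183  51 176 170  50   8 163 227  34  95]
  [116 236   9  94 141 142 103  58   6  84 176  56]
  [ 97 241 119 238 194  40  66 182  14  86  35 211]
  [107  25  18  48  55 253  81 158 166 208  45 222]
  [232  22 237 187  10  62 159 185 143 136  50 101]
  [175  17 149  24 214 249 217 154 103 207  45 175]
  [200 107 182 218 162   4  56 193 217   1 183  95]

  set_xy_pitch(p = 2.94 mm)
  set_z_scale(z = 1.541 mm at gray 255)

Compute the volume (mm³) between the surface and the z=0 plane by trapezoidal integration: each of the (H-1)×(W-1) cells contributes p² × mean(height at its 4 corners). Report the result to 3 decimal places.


489.123

height_mm = gray/255 × 1.541; cell vol = 2.94² × mean(4 corners)
unit = 2.94² × 1.541 / (4×255) = 0.0130586 mm³ per gray-sum
row 0: Σ corner-gray over 11 cells = 5248  → 68.5316
row 1: Σ corner-gray over 11 cells = 4989  → 65.1494
row 2: Σ corner-gray over 11 cells = 5008  → 65.3975
row 3: Σ corner-gray over 11 cells = 5181  → 67.6567
row 4: Σ corner-gray over 11 cells = 5158  → 67.3563
row 5: Σ corner-gray over 11 cells = 5823  → 76.0403
row 6: Σ corner-gray over 11 cells = 6049  → 78.9916
Σ rows: total corner-gray = 37456  → 489.1235 mm³


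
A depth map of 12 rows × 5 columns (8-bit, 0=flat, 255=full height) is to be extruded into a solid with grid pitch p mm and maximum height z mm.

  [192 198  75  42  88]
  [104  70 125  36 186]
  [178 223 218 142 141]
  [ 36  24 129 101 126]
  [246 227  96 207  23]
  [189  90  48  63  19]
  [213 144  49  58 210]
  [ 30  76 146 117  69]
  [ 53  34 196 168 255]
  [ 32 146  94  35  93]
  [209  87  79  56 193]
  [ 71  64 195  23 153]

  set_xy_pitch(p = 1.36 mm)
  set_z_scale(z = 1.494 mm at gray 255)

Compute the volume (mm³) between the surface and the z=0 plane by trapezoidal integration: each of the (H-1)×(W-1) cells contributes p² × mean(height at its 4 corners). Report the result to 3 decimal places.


54.302

height_mm = gray/255 × 1.494; cell vol = 1.36² × mean(4 corners)
unit = 1.36² × 1.494 / (4×255) = 0.00270912 mm³ per gray-sum
row 0: Σ corner-gray over 4 cells = 1662  → 4.5026
row 1: Σ corner-gray over 4 cells = 2237  → 6.0603
row 2: Σ corner-gray over 4 cells = 2155  → 5.8382
row 3: Σ corner-gray over 4 cells = 1999  → 5.4155
row 4: Σ corner-gray over 4 cells = 1939  → 5.2530
row 5: Σ corner-gray over 4 cells = 1535  → 4.1585
row 6: Σ corner-gray over 4 cells = 1702  → 4.6109
row 7: Σ corner-gray over 4 cells = 1881  → 5.0959
row 8: Σ corner-gray over 4 cells = 1779  → 4.8195
row 9: Σ corner-gray over 4 cells = 1521  → 4.1206
row 10: Σ corner-gray over 4 cells = 1634  → 4.4267
Σ rows: total corner-gray = 20044  → 54.3016 mm³


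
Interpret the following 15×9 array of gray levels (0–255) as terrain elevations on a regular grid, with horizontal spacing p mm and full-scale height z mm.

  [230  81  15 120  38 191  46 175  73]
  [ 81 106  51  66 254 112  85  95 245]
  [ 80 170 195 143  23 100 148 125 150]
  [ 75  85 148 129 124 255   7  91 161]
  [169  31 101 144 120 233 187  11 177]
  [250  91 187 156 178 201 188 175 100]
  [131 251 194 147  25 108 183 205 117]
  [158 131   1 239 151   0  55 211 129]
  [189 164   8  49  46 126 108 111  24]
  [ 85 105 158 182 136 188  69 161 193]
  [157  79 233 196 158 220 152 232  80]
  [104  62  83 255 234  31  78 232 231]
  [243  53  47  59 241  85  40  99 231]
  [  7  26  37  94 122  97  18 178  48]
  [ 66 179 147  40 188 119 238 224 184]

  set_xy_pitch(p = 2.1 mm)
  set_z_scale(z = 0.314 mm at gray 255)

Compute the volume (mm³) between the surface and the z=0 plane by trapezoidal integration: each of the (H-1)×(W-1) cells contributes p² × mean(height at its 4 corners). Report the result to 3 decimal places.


77.731

height_mm = gray/255 × 0.314; cell vol = 2.1² × mean(4 corners)
unit = 2.1² × 0.314 / (4×255) = 0.00135759 mm³ per gray-sum
row 0: Σ corner-gray over 8 cells = 3499  → 4.7502
row 1: Σ corner-gray over 8 cells = 3902  → 5.2973
row 2: Σ corner-gray over 8 cells = 3952  → 5.3652
row 3: Σ corner-gray over 8 cells = 3914  → 5.3136
row 4: Σ corner-gray over 8 cells = 4702  → 6.3834
row 5: Σ corner-gray over 8 cells = 5176  → 7.0269
row 6: Σ corner-gray over 8 cells = 4337  → 5.8879
row 7: Σ corner-gray over 8 cells = 3300  → 4.4800
row 8: Σ corner-gray over 8 cells = 3713  → 5.0407
row 9: Σ corner-gray over 8 cells = 5053  → 6.8599
row 10: Σ corner-gray over 8 cells = 5062  → 6.8721
row 11: Σ corner-gray over 8 cells = 4007  → 5.4399
row 12: Σ corner-gray over 8 cells = 2921  → 3.9655
row 13: Σ corner-gray over 8 cells = 3719  → 5.0489
Σ rows: total corner-gray = 57257  → 77.7314 mm³


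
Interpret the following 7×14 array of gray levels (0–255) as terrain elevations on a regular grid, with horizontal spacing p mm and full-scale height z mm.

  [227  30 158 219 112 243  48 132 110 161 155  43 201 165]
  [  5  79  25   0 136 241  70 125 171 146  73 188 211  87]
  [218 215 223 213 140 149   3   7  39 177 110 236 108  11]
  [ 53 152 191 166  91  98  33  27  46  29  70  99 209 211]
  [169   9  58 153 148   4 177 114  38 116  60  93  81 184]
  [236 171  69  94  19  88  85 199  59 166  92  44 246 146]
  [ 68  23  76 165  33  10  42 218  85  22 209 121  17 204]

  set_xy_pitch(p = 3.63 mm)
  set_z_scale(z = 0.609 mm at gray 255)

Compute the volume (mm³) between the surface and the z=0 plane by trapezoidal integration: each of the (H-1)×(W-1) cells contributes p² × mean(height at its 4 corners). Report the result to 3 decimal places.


height_mm = gray/255 × 0.609; cell vol = 3.63² × mean(4 corners)
unit = 3.63² × 0.609 / (4×255) = 0.00786738 mm³ per gray-sum
row 0: Σ corner-gray over 13 cells = 6638  → 52.2237
row 1: Σ corner-gray over 13 cells = 6491  → 51.0672
row 2: Σ corner-gray over 13 cells = 6155  → 48.4238
row 3: Σ corner-gray over 13 cells = 5141  → 40.4462
row 4: Σ corner-gray over 13 cells = 5501  → 43.2785
row 5: Σ corner-gray over 13 cells = 5360  → 42.1692
Σ rows: total corner-gray = 35286  → 277.6085 mm³

277.609


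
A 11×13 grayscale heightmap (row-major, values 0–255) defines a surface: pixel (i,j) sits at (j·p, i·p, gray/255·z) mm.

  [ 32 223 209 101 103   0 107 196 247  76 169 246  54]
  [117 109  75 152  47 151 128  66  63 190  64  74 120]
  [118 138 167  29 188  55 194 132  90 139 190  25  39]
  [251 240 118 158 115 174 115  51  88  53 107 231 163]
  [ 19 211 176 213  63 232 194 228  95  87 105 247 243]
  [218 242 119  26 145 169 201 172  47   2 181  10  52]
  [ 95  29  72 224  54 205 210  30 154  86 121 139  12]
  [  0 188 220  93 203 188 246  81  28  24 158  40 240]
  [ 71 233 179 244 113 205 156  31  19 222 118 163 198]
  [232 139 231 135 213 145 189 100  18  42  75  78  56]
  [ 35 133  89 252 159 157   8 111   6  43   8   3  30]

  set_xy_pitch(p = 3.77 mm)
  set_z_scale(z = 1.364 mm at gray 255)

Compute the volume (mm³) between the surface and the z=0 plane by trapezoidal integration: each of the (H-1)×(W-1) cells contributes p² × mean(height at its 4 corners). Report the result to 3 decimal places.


height_mm = gray/255 × 1.364; cell vol = 3.77² × mean(4 corners)
unit = 3.77² × 1.364 / (4×255) = 0.0190063 mm³ per gray-sum
row 0: Σ corner-gray over 12 cells = 5915  → 112.4221
row 1: Σ corner-gray over 12 cells = 5326  → 101.2274
row 2: Σ corner-gray over 12 cells = 6165  → 117.1737
row 3: Σ corner-gray over 12 cells = 7278  → 138.3276
row 4: Σ corner-gray over 12 cells = 6862  → 130.4210
row 5: Σ corner-gray over 12 cells = 5653  → 107.4424
row 6: Σ corner-gray over 12 cells = 5933  → 112.7642
row 7: Σ corner-gray over 12 cells = 6813  → 129.4897
row 8: Σ corner-gray over 12 cells = 6653  → 126.4487
row 9: Σ corner-gray over 12 cells = 5021  → 95.4305
Σ rows: total corner-gray = 61619  → 1171.1474 mm³

1171.147


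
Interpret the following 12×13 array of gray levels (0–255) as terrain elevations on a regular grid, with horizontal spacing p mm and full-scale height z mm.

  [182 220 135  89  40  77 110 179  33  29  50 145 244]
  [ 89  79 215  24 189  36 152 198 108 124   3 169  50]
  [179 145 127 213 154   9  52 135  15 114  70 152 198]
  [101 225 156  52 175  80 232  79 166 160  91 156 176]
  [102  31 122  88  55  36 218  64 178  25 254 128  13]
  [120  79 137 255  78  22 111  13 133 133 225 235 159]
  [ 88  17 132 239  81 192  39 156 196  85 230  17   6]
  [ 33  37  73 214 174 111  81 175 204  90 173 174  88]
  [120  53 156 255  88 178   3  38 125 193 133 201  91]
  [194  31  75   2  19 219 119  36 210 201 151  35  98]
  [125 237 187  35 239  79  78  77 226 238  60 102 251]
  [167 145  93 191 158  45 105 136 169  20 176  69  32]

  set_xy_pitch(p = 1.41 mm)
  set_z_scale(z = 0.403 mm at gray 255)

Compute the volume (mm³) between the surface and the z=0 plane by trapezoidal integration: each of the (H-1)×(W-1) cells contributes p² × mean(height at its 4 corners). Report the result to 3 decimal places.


50.736

height_mm = gray/255 × 0.403; cell vol = 1.41² × mean(4 corners)
unit = 1.41² × 0.403 / (4×255) = 0.000785494 mm³ per gray-sum
row 0: Σ corner-gray over 12 cells = 5373  → 4.2205
row 1: Σ corner-gray over 12 cells = 5482  → 4.3061
row 2: Σ corner-gray over 12 cells = 6170  → 4.8465
row 3: Σ corner-gray over 12 cells = 5934  → 4.6611
row 4: Σ corner-gray over 12 cells = 5634  → 4.4255
row 5: Σ corner-gray over 12 cells = 5983  → 4.6996
row 6: Σ corner-gray over 12 cells = 5995  → 4.7090
row 7: Σ corner-gray over 12 cells = 6190  → 4.8622
row 8: Σ corner-gray over 12 cells = 5545  → 4.3556
row 9: Σ corner-gray over 12 cells = 5980  → 4.6973
row 10: Σ corner-gray over 12 cells = 6305  → 4.9525
Σ rows: total corner-gray = 64591  → 50.7359 mm³


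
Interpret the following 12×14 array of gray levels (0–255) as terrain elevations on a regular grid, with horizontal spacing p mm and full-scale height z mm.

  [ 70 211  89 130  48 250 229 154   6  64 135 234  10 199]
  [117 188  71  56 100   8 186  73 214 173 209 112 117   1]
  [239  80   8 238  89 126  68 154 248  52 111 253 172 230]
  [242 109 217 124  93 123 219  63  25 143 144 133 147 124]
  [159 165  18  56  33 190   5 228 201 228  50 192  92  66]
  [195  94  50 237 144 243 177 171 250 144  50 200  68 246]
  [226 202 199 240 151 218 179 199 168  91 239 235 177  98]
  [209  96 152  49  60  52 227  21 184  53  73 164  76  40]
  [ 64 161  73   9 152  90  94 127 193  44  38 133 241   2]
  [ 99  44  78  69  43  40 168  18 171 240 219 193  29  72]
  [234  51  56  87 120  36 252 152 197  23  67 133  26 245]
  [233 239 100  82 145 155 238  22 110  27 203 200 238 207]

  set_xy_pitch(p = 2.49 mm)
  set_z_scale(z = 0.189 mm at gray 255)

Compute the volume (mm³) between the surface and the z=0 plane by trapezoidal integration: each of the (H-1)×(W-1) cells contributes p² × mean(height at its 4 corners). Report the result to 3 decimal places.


85.450

height_mm = gray/255 × 0.189; cell vol = 2.49² × mean(4 corners)
unit = 2.49² × 0.189 / (4×255) = 0.00114884 mm³ per gray-sum
row 0: Σ corner-gray over 13 cells = 6521  → 7.4916
row 1: Σ corner-gray over 13 cells = 6799  → 7.8110
row 2: Σ corner-gray over 13 cells = 7113  → 8.1717
row 3: Σ corner-gray over 13 cells = 6587  → 7.5674
row 4: Σ corner-gray over 13 cells = 7238  → 8.3153
row 5: Σ corner-gray over 13 cells = 9017  → 10.3591
row 6: Σ corner-gray over 13 cells = 7583  → 8.7117
row 7: Σ corner-gray over 13 cells = 5439  → 6.2486
row 8: Σ corner-gray over 13 cells = 5571  → 6.4002
row 9: Σ corner-gray over 13 cells = 5674  → 6.5185
row 10: Σ corner-gray over 13 cells = 6837  → 7.8546
Σ rows: total corner-gray = 74379  → 85.4497 mm³


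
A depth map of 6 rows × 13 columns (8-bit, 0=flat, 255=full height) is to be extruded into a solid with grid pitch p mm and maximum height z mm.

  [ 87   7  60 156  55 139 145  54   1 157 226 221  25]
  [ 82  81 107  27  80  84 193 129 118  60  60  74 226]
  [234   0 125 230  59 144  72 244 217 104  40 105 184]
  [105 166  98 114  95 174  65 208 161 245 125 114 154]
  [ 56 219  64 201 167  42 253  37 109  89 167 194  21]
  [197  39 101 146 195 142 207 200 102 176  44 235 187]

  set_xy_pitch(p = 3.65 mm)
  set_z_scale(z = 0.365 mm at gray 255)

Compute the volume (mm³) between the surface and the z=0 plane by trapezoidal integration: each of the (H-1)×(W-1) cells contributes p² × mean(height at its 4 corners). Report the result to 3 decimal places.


143.383

height_mm = gray/255 × 0.365; cell vol = 3.65² × mean(4 corners)
unit = 3.65² × 0.365 / (4×255) = 0.00476737 mm³ per gray-sum
row 0: Σ corner-gray over 12 cells = 4888  → 23.3029
row 1: Σ corner-gray over 12 cells = 5432  → 25.8963
row 2: Σ corner-gray over 12 cells = 6487  → 30.9259
row 3: Σ corner-gray over 12 cells = 6550  → 31.2262
row 4: Σ corner-gray over 12 cells = 6719  → 32.0319
Σ rows: total corner-gray = 30076  → 143.3833 mm³


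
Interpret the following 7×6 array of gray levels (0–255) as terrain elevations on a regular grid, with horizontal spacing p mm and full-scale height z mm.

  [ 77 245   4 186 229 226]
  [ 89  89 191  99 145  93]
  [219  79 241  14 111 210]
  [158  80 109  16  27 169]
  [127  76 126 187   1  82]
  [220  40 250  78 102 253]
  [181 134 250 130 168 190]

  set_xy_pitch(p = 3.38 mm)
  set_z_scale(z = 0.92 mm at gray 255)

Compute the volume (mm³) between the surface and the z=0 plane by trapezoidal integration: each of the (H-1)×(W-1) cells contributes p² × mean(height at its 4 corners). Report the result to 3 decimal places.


height_mm = gray/255 × 0.92; cell vol = 3.38² × mean(4 corners)
unit = 3.38² × 0.92 / (4×255) = 0.0103044 mm³ per gray-sum
row 0: Σ corner-gray over 5 cells = 2861  → 29.4808
row 1: Σ corner-gray over 5 cells = 2549  → 26.2658
row 2: Σ corner-gray over 5 cells = 2110  → 21.7422
row 3: Σ corner-gray over 5 cells = 1780  → 18.3418
row 4: Σ corner-gray over 5 cells = 2402  → 24.7511
row 5: Σ corner-gray over 5 cells = 3148  → 32.4381
Σ rows: total corner-gray = 14850  → 153.0198 mm³

153.020


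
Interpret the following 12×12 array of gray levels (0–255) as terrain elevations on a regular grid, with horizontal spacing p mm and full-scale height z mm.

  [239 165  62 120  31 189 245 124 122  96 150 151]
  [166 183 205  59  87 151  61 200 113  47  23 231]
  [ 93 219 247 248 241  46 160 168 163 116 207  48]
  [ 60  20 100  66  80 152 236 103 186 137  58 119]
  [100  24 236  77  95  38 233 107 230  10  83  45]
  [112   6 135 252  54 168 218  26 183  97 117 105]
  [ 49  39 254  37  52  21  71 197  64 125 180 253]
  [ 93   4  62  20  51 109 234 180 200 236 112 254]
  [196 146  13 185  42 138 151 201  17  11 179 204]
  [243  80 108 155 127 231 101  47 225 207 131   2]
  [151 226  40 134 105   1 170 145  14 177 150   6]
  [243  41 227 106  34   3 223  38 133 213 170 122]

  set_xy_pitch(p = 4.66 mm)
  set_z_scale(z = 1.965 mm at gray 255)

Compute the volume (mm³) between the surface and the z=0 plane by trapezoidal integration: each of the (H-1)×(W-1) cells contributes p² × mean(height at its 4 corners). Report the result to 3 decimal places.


height_mm = gray/255 × 1.965; cell vol = 4.66² × mean(4 corners)
unit = 4.66² × 1.965 / (4×255) = 0.0418345 mm³ per gray-sum
row 0: Σ corner-gray over 11 cells = 5653  → 236.4902
row 1: Σ corner-gray over 11 cells = 6426  → 268.8283
row 2: Σ corner-gray over 11 cells = 6226  → 260.4614
row 3: Σ corner-gray over 11 cells = 4866  → 203.5665
row 4: Σ corner-gray over 11 cells = 5140  → 215.0291
row 5: Σ corner-gray over 11 cells = 5111  → 213.8159
row 6: Σ corner-gray over 11 cells = 5145  → 215.2383
row 7: Σ corner-gray over 11 cells = 5329  → 222.9359
row 8: Σ corner-gray over 11 cells = 5635  → 235.7372
row 9: Σ corner-gray over 11 cells = 5550  → 232.1813
row 10: Σ corner-gray over 11 cells = 5222  → 218.4596
Σ rows: total corner-gray = 60303  → 2522.7437 mm³

2522.744


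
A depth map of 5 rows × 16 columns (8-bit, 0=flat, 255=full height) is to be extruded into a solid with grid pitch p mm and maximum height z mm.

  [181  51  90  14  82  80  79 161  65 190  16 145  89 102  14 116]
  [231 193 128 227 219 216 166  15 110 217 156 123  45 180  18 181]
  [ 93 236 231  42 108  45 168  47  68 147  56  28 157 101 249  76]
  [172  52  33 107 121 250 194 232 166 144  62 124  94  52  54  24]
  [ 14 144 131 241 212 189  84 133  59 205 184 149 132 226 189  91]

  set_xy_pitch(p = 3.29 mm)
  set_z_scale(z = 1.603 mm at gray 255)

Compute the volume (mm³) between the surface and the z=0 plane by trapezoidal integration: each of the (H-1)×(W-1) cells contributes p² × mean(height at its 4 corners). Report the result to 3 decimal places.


height_mm = gray/255 × 1.603; cell vol = 3.29² × mean(4 corners)
unit = 3.29² × 1.603 / (4×255) = 0.0170108 mm³ per gray-sum
row 0: Σ corner-gray over 15 cells = 7091  → 120.6237
row 1: Σ corner-gray over 15 cells = 7973  → 135.6272
row 2: Σ corner-gray over 15 cells = 7101  → 120.7938
row 3: Σ corner-gray over 15 cells = 8227  → 139.9480
Σ rows: total corner-gray = 30392  → 516.9927 mm³

516.993


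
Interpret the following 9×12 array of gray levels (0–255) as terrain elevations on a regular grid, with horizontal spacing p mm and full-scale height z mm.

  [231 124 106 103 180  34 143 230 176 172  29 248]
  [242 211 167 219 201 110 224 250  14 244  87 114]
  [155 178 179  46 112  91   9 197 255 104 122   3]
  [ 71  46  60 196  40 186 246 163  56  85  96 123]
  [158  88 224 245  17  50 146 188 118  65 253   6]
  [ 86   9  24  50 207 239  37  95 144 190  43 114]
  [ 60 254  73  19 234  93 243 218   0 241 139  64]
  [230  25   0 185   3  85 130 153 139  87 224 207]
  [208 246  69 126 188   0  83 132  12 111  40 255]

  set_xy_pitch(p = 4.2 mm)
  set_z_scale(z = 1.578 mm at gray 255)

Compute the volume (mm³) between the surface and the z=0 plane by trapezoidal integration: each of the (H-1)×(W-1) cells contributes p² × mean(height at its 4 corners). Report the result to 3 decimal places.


1241.700

height_mm = gray/255 × 1.578; cell vol = 4.2² × mean(4 corners)
unit = 4.2² × 1.578 / (4×255) = 0.0272901 mm³ per gray-sum
row 0: Σ corner-gray over 11 cells = 6883  → 187.8379
row 1: Σ corner-gray over 11 cells = 6554  → 178.8594
row 2: Σ corner-gray over 11 cells = 5286  → 144.2556
row 3: Σ corner-gray over 11 cells = 5494  → 149.9319
row 4: Σ corner-gray over 11 cells = 5228  → 142.6727
row 5: Σ corner-gray over 11 cells = 5428  → 148.1308
row 6: Σ corner-gray over 11 cells = 5651  → 154.2165
row 7: Σ corner-gray over 11 cells = 4976  → 135.7956
Σ rows: total corner-gray = 45500  → 1241.7004 mm³


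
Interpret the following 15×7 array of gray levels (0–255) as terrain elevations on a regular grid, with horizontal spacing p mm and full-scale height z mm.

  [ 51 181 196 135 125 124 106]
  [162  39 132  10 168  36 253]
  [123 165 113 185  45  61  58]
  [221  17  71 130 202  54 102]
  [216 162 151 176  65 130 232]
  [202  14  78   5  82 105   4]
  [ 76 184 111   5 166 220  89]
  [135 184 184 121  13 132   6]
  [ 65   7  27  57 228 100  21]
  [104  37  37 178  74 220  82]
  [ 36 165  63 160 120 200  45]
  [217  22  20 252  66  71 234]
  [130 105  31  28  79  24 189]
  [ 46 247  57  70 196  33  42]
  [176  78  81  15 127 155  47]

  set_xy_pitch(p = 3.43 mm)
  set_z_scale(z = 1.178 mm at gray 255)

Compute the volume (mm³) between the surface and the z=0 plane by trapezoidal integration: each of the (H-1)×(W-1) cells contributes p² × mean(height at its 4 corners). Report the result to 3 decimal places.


485.801

height_mm = gray/255 × 1.178; cell vol = 3.43² × mean(4 corners)
unit = 3.43² × 1.178 / (4×255) = 0.0135873 mm³ per gray-sum
row 0: Σ corner-gray over 6 cells = 2864  → 38.9140
row 1: Σ corner-gray over 6 cells = 2504  → 34.0226
row 2: Σ corner-gray over 6 cells = 2590  → 35.1911
row 3: Σ corner-gray over 6 cells = 3087  → 41.9440
row 4: Σ corner-gray over 6 cells = 2590  → 35.1911
row 5: Σ corner-gray over 6 cells = 2311  → 31.4003
row 6: Σ corner-gray over 6 cells = 2946  → 40.0282
row 7: Σ corner-gray over 6 cells = 2333  → 31.6992
row 8: Σ corner-gray over 6 cells = 2202  → 29.9192
row 9: Σ corner-gray over 6 cells = 2775  → 37.7048
row 10: Σ corner-gray over 6 cells = 2810  → 38.1803
row 11: Σ corner-gray over 6 cells = 2166  → 29.4301
row 12: Σ corner-gray over 6 cells = 2147  → 29.1719
row 13: Σ corner-gray over 6 cells = 2429  → 33.0036
Σ rows: total corner-gray = 35754  → 485.8005 mm³


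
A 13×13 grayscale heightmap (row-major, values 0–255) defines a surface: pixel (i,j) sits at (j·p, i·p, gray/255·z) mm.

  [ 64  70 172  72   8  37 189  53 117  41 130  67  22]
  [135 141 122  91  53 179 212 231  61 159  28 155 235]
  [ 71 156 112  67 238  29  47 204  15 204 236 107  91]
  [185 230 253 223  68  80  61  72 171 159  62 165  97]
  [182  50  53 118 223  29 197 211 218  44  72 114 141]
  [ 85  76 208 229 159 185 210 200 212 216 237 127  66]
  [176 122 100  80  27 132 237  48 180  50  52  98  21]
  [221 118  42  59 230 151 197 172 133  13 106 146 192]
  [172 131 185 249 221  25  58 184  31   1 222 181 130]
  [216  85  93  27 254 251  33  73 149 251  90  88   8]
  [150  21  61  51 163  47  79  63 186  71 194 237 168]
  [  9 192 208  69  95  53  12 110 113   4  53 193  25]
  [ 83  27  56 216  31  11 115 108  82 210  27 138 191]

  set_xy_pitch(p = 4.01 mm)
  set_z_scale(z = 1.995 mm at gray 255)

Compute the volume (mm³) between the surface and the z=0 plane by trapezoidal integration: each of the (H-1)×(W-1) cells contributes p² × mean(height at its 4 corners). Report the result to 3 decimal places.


2251.310

height_mm = gray/255 × 1.995; cell vol = 4.01² × mean(4 corners)
unit = 4.01² × 1.995 / (4×255) = 0.0314508 mm³ per gray-sum
row 0: Σ corner-gray over 12 cells = 5232  → 164.5505
row 1: Σ corner-gray over 12 cells = 6226  → 195.8126
row 2: Σ corner-gray over 12 cells = 6362  → 200.0899
row 3: Σ corner-gray over 12 cells = 6351  → 199.7439
row 4: Σ corner-gray over 12 cells = 7250  → 228.0182
row 5: Σ corner-gray over 12 cells = 6718  → 211.2864
row 6: Σ corner-gray over 12 cells = 5596  → 175.9986
row 7: Σ corner-gray over 12 cells = 6425  → 202.0713
row 8: Σ corner-gray over 12 cells = 6290  → 197.8254
row 9: Σ corner-gray over 12 cells = 5676  → 178.5146
row 10: Σ corner-gray over 12 cells = 4902  → 154.1717
row 11: Σ corner-gray over 12 cells = 4554  → 143.2269
Σ rows: total corner-gray = 71582  → 2251.3100 mm³


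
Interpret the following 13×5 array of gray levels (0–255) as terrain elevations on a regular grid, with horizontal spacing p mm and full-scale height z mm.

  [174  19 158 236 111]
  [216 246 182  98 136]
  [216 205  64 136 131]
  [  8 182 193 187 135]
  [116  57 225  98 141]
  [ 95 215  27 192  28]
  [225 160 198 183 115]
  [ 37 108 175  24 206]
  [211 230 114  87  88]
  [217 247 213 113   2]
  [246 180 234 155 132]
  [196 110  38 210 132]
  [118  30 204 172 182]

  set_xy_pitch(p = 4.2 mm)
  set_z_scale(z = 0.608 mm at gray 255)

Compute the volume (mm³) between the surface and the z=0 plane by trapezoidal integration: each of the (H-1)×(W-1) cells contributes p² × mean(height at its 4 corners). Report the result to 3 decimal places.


height_mm = gray/255 × 0.608; cell vol = 4.2² × mean(4 corners)
unit = 4.2² × 0.608 / (4×255) = 0.0105148 mm³ per gray-sum
row 0: Σ corner-gray over 4 cells = 2515  → 26.4448
row 1: Σ corner-gray over 4 cells = 2561  → 26.9285
row 2: Σ corner-gray over 4 cells = 2424  → 25.4879
row 3: Σ corner-gray over 4 cells = 2284  → 24.0159
row 4: Σ corner-gray over 4 cells = 2008  → 21.1138
row 5: Σ corner-gray over 4 cells = 2413  → 25.3723
row 6: Σ corner-gray over 4 cells = 2279  → 23.9633
row 7: Σ corner-gray over 4 cells = 2018  → 21.2189
row 8: Σ corner-gray over 4 cells = 2526  → 26.5604
row 9: Σ corner-gray over 4 cells = 2881  → 30.2932
row 10: Σ corner-gray over 4 cells = 2560  → 26.9179
row 11: Σ corner-gray over 4 cells = 2156  → 22.6700
Σ rows: total corner-gray = 28625  → 300.9868 mm³

300.987


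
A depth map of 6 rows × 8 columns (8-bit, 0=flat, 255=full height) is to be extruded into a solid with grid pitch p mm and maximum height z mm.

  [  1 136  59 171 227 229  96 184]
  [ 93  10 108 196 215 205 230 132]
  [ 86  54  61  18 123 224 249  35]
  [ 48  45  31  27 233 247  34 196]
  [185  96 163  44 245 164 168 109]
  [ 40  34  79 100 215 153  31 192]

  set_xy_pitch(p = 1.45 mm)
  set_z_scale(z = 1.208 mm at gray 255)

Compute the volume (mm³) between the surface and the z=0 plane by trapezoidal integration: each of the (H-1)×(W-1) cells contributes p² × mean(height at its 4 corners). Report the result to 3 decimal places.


height_mm = gray/255 × 1.208; cell vol = 1.45² × mean(4 corners)
unit = 1.45² × 1.208 / (4×255) = 0.00249002 mm³ per gray-sum
row 0: Σ corner-gray over 7 cells = 4174  → 10.3933
row 1: Σ corner-gray over 7 cells = 3732  → 9.2928
row 2: Σ corner-gray over 7 cells = 3057  → 7.6120
row 3: Σ corner-gray over 7 cells = 3532  → 8.7947
row 4: Σ corner-gray over 7 cells = 3510  → 8.7400
Σ rows: total corner-gray = 18005  → 44.8328 mm³

44.833


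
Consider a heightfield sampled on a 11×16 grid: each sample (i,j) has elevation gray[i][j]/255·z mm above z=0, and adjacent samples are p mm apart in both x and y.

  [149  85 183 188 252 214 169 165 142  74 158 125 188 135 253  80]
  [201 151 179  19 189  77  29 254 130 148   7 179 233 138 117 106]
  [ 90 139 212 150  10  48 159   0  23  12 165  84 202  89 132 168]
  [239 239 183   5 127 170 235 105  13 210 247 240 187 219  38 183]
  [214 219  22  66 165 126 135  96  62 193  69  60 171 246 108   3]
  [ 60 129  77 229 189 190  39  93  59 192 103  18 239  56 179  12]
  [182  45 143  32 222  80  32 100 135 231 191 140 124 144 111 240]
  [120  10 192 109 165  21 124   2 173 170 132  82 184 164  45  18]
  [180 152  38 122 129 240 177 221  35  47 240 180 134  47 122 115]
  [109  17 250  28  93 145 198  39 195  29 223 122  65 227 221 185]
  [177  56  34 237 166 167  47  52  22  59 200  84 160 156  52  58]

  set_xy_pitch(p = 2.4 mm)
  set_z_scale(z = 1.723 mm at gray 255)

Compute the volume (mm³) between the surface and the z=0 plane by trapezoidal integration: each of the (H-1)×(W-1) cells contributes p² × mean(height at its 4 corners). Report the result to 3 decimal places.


751.225

height_mm = gray/255 × 1.723; cell vol = 2.4² × mean(4 corners)
unit = 2.4² × 1.723 / (4×255) = 0.00972988 mm³ per gray-sum
row 0: Σ corner-gray over 15 cells = 8898  → 86.5765
row 1: Σ corner-gray over 15 cells = 7115  → 69.2281
row 2: Σ corner-gray over 15 cells = 7966  → 77.5082
row 3: Σ corner-gray over 15 cells = 8551  → 83.2002
row 4: Σ corner-gray over 15 cells = 7349  → 71.5049
row 5: Σ corner-gray over 15 cells = 7538  → 73.3439
row 6: Σ corner-gray over 15 cells = 7166  → 69.7243
row 7: Σ corner-gray over 15 cells = 7347  → 71.4854
row 8: Σ corner-gray over 15 cells = 8061  → 78.4326
row 9: Σ corner-gray over 15 cells = 7217  → 70.2206
Σ rows: total corner-gray = 77208  → 751.2248 mm³


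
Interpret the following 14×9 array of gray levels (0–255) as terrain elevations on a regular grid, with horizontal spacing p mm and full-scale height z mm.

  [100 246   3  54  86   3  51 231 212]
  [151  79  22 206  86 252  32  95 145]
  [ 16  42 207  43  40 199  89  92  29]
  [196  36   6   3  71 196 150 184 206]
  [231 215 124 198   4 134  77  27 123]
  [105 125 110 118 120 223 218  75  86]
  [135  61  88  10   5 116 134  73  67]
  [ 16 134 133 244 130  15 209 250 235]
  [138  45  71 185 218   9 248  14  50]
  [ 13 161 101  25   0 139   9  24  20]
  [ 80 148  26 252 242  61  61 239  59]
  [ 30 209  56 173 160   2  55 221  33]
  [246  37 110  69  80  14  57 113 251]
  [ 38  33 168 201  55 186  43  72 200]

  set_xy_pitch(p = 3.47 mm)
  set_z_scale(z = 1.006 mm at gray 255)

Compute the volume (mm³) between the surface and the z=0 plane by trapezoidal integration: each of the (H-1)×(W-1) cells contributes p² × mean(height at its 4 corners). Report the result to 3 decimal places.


height_mm = gray/255 × 1.006; cell vol = 3.47² × mean(4 corners)
unit = 3.47² × 1.006 / (4×255) = 0.0118756 mm³ per gray-sum
row 0: Σ corner-gray over 8 cells = 3500  → 41.5647
row 1: Σ corner-gray over 8 cells = 3309  → 39.2965
row 2: Σ corner-gray over 8 cells = 3163  → 37.5626
row 3: Σ corner-gray over 8 cells = 3606  → 42.8235
row 4: Σ corner-gray over 8 cells = 4081  → 48.4645
row 5: Σ corner-gray over 8 cells = 3345  → 39.7240
row 6: Σ corner-gray over 8 cells = 3657  → 43.4292
row 7: Σ corner-gray over 8 cells = 4249  → 50.4596
row 8: Σ corner-gray over 8 cells = 2719  → 32.2898
row 9: Σ corner-gray over 8 cells = 3148  → 37.3845
row 10: Σ corner-gray over 8 cells = 4012  → 47.6450
row 11: Σ corner-gray over 8 cells = 3272  → 38.8571
row 12: Σ corner-gray over 8 cells = 3211  → 38.1327
Σ rows: total corner-gray = 45272  → 537.6336 mm³

537.634


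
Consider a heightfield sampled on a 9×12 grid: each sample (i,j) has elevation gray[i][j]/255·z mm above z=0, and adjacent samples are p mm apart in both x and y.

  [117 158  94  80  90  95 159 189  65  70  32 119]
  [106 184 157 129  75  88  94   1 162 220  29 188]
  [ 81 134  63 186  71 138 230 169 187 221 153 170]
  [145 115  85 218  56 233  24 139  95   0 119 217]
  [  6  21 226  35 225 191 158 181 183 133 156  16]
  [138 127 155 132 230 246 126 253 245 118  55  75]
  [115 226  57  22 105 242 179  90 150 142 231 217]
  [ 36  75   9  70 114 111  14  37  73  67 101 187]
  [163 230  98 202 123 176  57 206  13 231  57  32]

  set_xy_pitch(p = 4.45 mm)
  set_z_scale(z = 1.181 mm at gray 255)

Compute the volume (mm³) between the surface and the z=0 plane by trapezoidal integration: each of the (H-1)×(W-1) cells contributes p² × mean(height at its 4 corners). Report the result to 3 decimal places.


height_mm = gray/255 × 1.181; cell vol = 4.45² × mean(4 corners)
unit = 4.45² × 1.181 / (4×255) = 0.0229282 mm³ per gray-sum
row 0: Σ corner-gray over 11 cells = 4872  → 111.7061
row 1: Σ corner-gray over 11 cells = 5927  → 135.8954
row 2: Σ corner-gray over 11 cells = 5885  → 134.9324
row 3: Σ corner-gray over 11 cells = 5570  → 127.7100
row 4: Σ corner-gray over 11 cells = 6627  → 151.9451
row 5: Σ corner-gray over 11 cells = 6807  → 156.0722
row 6: Σ corner-gray over 11 cells = 4785  → 109.7114
row 7: Σ corner-gray over 11 cells = 4546  → 104.2315
Σ rows: total corner-gray = 45019  → 1032.2041 mm³

1032.204


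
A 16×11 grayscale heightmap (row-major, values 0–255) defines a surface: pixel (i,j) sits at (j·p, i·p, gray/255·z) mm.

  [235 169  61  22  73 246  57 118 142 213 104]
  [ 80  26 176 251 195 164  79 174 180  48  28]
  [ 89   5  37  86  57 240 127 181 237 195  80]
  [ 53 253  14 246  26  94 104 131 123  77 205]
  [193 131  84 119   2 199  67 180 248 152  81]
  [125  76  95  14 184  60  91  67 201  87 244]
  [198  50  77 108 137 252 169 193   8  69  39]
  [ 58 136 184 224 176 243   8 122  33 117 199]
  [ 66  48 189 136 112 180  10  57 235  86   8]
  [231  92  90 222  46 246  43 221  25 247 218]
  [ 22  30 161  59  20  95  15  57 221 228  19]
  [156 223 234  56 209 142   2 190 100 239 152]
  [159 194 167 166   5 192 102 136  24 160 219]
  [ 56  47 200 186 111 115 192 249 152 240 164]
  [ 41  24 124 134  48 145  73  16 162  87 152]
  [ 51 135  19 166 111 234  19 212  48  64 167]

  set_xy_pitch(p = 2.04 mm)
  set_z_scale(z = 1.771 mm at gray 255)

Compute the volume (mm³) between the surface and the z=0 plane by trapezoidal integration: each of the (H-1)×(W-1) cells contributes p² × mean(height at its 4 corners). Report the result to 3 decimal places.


542.425

height_mm = gray/255 × 1.771; cell vol = 2.04² × mean(4 corners)
unit = 2.04² × 1.771 / (4×255) = 0.00722568 mm³ per gray-sum
row 0: Σ corner-gray over 10 cells = 5235  → 37.8264
row 1: Σ corner-gray over 10 cells = 5193  → 37.5230
row 2: Σ corner-gray over 10 cells = 4893  → 35.3553
row 3: Σ corner-gray over 10 cells = 5032  → 36.3596
row 4: Σ corner-gray over 10 cells = 4757  → 34.3726
row 5: Σ corner-gray over 10 cells = 4482  → 32.3855
row 6: Σ corner-gray over 10 cells = 5106  → 36.8943
row 7: Σ corner-gray over 10 cells = 4923  → 35.5720
row 8: Σ corner-gray over 10 cells = 5093  → 36.8004
row 9: Σ corner-gray over 10 cells = 4726  → 34.1486
row 10: Σ corner-gray over 10 cells = 4911  → 35.4853
row 11: Σ corner-gray over 10 cells = 5768  → 41.6777
row 12: Σ corner-gray over 10 cells = 5874  → 42.4436
row 13: Σ corner-gray over 10 cells = 5023  → 36.2946
row 14: Σ corner-gray over 10 cells = 4053  → 29.2857
Σ rows: total corner-gray = 75069  → 542.4246 mm³


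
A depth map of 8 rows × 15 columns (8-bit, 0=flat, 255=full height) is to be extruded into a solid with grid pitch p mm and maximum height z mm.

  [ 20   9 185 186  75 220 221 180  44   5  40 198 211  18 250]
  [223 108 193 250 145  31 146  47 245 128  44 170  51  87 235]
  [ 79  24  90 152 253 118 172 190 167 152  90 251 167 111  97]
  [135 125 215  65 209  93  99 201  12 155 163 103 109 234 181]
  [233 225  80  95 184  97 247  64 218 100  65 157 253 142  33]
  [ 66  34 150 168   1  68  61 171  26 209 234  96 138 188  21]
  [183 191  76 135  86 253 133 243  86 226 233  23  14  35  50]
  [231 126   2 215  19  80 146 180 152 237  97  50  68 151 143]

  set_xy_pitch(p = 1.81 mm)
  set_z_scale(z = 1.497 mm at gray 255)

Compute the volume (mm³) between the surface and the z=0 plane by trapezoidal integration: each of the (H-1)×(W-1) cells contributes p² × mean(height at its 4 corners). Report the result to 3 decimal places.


height_mm = gray/255 × 1.497; cell vol = 1.81² × mean(4 corners)
unit = 1.81² × 1.497 / (4×255) = 0.00480816 mm³ per gray-sum
row 0: Σ corner-gray over 14 cells = 7202  → 34.6284
row 1: Σ corner-gray over 14 cells = 7798  → 37.4940
row 2: Σ corner-gray over 14 cells = 7932  → 38.1383
row 3: Σ corner-gray over 14 cells = 8002  → 38.4749
row 4: Σ corner-gray over 14 cells = 7295  → 35.0755
row 5: Σ corner-gray over 14 cells = 6876  → 33.0609
row 6: Σ corner-gray over 14 cells = 7121  → 34.2389
Σ rows: total corner-gray = 52226  → 251.1109 mm³

251.111


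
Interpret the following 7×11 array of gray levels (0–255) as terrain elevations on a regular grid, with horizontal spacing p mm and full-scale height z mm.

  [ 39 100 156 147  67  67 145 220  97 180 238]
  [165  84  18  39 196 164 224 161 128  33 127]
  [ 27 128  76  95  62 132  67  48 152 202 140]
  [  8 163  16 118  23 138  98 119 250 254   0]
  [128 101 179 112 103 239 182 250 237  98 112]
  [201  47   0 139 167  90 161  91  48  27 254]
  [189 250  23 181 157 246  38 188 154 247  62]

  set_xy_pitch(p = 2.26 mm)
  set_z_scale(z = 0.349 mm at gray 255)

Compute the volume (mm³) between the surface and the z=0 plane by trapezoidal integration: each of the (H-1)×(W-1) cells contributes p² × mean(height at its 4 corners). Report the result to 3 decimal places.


52.452

height_mm = gray/255 × 0.349; cell vol = 2.26² × mean(4 corners)
unit = 2.26² × 0.349 / (4×255) = 0.0017476 mm³ per gray-sum
row 0: Σ corner-gray over 10 cells = 5021  → 8.7747
row 1: Σ corner-gray over 10 cells = 4477  → 7.8240
row 2: Σ corner-gray over 10 cells = 4457  → 7.7891
row 3: Σ corner-gray over 10 cells = 5608  → 9.8005
row 4: Σ corner-gray over 10 cells = 5237  → 9.1522
row 5: Σ corner-gray over 10 cells = 5214  → 9.1120
Σ rows: total corner-gray = 30014  → 52.4525 mm³
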